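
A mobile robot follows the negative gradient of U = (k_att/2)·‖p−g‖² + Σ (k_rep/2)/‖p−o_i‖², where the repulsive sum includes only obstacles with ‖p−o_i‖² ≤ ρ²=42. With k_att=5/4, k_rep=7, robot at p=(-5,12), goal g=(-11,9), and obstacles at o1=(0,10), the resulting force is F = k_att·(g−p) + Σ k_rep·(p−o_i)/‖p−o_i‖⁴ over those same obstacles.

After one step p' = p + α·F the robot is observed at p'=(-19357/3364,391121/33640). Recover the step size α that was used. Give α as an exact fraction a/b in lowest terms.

F_att = 5/4·(g−p) = 5/4·(-6,-3) = (-7.5000,-3.7500)
o1: d²=29 ≤ ρ²=42; F_rep = 7·(-5,2)/29² = (-0.0416,0.0166)
F = F_att + ΣF_rep = (-7.5416,-3.7334)
Δp = p'−p = (-0.7542,-0.3733); α = Δx/Fx = (-2537/3364) / (-12685/1682) = 1/10
check: Δy/Fy = (-12559/33640) / (-12559/3364) = 1/10 ✓

α = 1/10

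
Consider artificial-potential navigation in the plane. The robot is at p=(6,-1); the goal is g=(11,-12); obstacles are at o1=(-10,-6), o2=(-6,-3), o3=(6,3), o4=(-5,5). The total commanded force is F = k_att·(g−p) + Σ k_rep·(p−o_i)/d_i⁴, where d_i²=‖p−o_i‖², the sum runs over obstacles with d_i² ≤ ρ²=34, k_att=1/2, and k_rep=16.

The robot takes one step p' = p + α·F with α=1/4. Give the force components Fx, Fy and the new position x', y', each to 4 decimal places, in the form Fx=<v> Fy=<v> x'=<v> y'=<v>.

Fx=2.5000 Fy=-5.7500 x'=6.6250 y'=-2.4375

F_att = 1/2·(g−p) = 1/2·(5,-11) = (2.5000,-5.5000)
o1: d²=281 > ρ²=34 → inactive
o2: d²=148 > ρ²=34 → inactive
o3: d²=16 ≤ ρ²=34; F_rep = 16·(0,-4)/16² = (0.0000,-0.2500)
o4: d²=157 > ρ²=34 → inactive
F = F_att + ΣF_rep = (2.5000,-5.7500)
p' = p + 1/4·F = (6.6250,-2.4375)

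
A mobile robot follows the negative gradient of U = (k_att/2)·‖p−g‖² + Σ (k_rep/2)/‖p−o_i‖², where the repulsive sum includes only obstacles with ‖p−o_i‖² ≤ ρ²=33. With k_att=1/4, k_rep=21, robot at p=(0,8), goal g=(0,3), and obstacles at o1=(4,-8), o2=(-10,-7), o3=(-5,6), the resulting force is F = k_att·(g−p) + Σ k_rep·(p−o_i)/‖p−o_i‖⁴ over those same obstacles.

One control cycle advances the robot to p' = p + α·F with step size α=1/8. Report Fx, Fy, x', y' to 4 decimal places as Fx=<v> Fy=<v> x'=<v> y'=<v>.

F_att = 1/4·(g−p) = 1/4·(0,-5) = (0.0000,-1.2500)
o1: d²=272 > ρ²=33 → inactive
o2: d²=325 > ρ²=33 → inactive
o3: d²=29 ≤ ρ²=33; F_rep = 21·(5,2)/29² = (0.1249,0.0499)
F = F_att + ΣF_rep = (0.1249,-1.2001)
p' = p + 1/8·F = (0.0156,7.8500)

Fx=0.1249 Fy=-1.2001 x'=0.0156 y'=7.8500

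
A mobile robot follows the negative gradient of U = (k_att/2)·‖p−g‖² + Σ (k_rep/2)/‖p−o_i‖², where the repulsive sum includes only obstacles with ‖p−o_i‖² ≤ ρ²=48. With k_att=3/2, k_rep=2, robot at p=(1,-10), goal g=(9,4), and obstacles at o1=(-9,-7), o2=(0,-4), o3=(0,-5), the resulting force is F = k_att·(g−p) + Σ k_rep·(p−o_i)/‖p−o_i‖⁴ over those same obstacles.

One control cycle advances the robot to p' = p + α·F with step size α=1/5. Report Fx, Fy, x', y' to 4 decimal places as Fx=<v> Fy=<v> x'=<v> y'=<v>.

F_att = 3/2·(g−p) = 3/2·(8,14) = (12.0000,21.0000)
o1: d²=109 > ρ²=48 → inactive
o2: d²=37 ≤ ρ²=48; F_rep = 2·(1,-6)/37² = (0.0015,-0.0088)
o3: d²=26 ≤ ρ²=48; F_rep = 2·(1,-5)/26² = (0.0030,-0.0148)
F = F_att + ΣF_rep = (12.0044,20.9764)
p' = p + 1/5·F = (3.4009,-5.8047)

Fx=12.0044 Fy=20.9764 x'=3.4009 y'=-5.8047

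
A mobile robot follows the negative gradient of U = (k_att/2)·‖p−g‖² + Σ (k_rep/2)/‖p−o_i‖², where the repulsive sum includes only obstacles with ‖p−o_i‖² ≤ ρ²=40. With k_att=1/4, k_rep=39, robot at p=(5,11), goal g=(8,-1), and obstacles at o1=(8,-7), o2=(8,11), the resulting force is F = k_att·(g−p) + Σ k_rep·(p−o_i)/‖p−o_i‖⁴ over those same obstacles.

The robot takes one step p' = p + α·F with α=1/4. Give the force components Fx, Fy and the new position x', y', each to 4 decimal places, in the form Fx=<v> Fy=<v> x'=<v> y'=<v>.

Fx=-0.6944 Fy=-3.0000 x'=4.8264 y'=10.2500

F_att = 1/4·(g−p) = 1/4·(3,-12) = (0.7500,-3.0000)
o1: d²=333 > ρ²=40 → inactive
o2: d²=9 ≤ ρ²=40; F_rep = 39·(-3,0)/9² = (-1.4444,0.0000)
F = F_att + ΣF_rep = (-0.6944,-3.0000)
p' = p + 1/4·F = (4.8264,10.2500)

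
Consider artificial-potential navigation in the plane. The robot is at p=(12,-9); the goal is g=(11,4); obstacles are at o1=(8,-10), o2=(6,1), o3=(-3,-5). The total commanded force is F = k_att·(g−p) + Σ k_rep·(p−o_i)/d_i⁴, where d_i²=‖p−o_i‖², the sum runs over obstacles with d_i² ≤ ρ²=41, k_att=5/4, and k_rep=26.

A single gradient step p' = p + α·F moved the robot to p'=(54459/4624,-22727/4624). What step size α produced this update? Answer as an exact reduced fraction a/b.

α = 1/4

F_att = 5/4·(g−p) = 5/4·(-1,13) = (-1.2500,16.2500)
o1: d²=17 ≤ ρ²=41; F_rep = 26·(4,1)/17² = (0.3599,0.0900)
o2: d²=136 > ρ²=41 → inactive
o3: d²=241 > ρ²=41 → inactive
F = F_att + ΣF_rep = (-0.8901,16.3400)
Δp = p'−p = (-0.2225,4.0850); α = Δx/Fx = (-1029/4624) / (-1029/1156) = 1/4
check: Δy/Fy = (18889/4624) / (18889/1156) = 1/4 ✓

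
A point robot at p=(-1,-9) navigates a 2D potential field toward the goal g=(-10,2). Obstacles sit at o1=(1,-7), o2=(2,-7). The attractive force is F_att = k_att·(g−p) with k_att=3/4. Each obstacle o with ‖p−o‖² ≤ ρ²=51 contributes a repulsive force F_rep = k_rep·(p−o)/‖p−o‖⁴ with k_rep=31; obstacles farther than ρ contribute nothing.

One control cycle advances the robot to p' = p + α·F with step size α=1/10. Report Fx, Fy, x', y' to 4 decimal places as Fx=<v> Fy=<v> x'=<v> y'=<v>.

Fx=-8.2690 Fy=6.9144 x'=-1.8269 y'=-8.3086

F_att = 3/4·(g−p) = 3/4·(-9,11) = (-6.7500,8.2500)
o1: d²=8 ≤ ρ²=51; F_rep = 31·(-2,-2)/8² = (-0.9688,-0.9688)
o2: d²=13 ≤ ρ²=51; F_rep = 31·(-3,-2)/13² = (-0.5503,-0.3669)
F = F_att + ΣF_rep = (-8.2690,6.9144)
p' = p + 1/10·F = (-1.8269,-8.3086)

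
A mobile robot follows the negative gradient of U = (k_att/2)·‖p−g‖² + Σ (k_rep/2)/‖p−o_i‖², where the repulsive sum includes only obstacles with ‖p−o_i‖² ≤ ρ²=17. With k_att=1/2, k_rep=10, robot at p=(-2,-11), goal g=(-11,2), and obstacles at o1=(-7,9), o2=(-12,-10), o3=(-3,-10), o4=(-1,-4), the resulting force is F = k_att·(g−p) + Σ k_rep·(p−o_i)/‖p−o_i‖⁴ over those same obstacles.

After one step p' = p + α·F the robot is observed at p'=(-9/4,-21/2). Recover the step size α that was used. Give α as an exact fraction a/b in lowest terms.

F_att = 1/2·(g−p) = 1/2·(-9,13) = (-4.5000,6.5000)
o1: d²=425 > ρ²=17 → inactive
o2: d²=101 > ρ²=17 → inactive
o3: d²=2 ≤ ρ²=17; F_rep = 10·(1,-1)/2² = (2.5000,-2.5000)
o4: d²=50 > ρ²=17 → inactive
F = F_att + ΣF_rep = (-2.0000,4.0000)
Δp = p'−p = (-0.2500,0.5000); α = Δx/Fx = (-1/4) / (-2) = 1/8
check: Δy/Fy = (1/2) / (4) = 1/8 ✓

α = 1/8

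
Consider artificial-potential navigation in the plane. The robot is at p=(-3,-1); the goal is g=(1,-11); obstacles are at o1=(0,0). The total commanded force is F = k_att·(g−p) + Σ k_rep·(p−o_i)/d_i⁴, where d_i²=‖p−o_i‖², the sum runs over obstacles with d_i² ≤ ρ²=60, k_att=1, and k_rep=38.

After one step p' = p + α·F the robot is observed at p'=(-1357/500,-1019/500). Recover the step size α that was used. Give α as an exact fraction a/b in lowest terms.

α = 1/10

F_att = 1·(g−p) = 1·(4,-10) = (4.0000,-10.0000)
o1: d²=10 ≤ ρ²=60; F_rep = 38·(-3,-1)/10² = (-1.1400,-0.3800)
F = F_att + ΣF_rep = (2.8600,-10.3800)
Δp = p'−p = (0.2860,-1.0380); α = Δx/Fx = (143/500) / (143/50) = 1/10
check: Δy/Fy = (-519/500) / (-519/50) = 1/10 ✓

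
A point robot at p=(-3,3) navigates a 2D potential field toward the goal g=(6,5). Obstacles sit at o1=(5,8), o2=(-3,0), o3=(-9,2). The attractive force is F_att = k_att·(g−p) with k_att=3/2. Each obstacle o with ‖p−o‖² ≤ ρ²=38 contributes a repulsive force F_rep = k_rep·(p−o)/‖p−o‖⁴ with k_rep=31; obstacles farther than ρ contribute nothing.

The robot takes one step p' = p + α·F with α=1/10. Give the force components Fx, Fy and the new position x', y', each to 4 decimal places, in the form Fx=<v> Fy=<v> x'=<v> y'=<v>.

Fx=13.6359 Fy=4.1708 x'=-1.6364 y'=3.4171

F_att = 3/2·(g−p) = 3/2·(9,2) = (13.5000,3.0000)
o1: d²=89 > ρ²=38 → inactive
o2: d²=9 ≤ ρ²=38; F_rep = 31·(0,3)/9² = (0.0000,1.1481)
o3: d²=37 ≤ ρ²=38; F_rep = 31·(6,1)/37² = (0.1359,0.0226)
F = F_att + ΣF_rep = (13.6359,4.1708)
p' = p + 1/10·F = (-1.6364,3.4171)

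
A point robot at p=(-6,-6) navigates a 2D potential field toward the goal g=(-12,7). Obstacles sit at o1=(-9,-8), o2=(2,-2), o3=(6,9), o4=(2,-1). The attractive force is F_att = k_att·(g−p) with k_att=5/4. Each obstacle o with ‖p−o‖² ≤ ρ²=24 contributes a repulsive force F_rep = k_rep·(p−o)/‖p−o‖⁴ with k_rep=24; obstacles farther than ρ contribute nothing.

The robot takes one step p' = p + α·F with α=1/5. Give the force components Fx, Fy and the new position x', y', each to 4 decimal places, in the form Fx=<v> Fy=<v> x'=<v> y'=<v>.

Fx=-7.0740 Fy=16.5340 x'=-7.4148 y'=-2.6932

F_att = 5/4·(g−p) = 5/4·(-6,13) = (-7.5000,16.2500)
o1: d²=13 ≤ ρ²=24; F_rep = 24·(3,2)/13² = (0.4260,0.2840)
o2: d²=80 > ρ²=24 → inactive
o3: d²=369 > ρ²=24 → inactive
o4: d²=89 > ρ²=24 → inactive
F = F_att + ΣF_rep = (-7.0740,16.5340)
p' = p + 1/5·F = (-7.4148,-2.6932)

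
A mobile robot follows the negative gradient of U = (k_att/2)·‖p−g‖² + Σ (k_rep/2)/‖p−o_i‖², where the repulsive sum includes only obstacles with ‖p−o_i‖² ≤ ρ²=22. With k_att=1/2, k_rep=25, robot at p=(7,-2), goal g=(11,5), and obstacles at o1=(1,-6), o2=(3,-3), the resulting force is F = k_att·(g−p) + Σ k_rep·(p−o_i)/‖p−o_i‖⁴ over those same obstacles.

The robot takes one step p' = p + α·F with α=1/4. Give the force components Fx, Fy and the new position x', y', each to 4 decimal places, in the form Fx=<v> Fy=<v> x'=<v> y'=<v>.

F_att = 1/2·(g−p) = 1/2·(4,7) = (2.0000,3.5000)
o1: d²=52 > ρ²=22 → inactive
o2: d²=17 ≤ ρ²=22; F_rep = 25·(4,1)/17² = (0.3460,0.0865)
F = F_att + ΣF_rep = (2.3460,3.5865)
p' = p + 1/4·F = (7.5865,-1.1034)

Fx=2.3460 Fy=3.5865 x'=7.5865 y'=-1.1034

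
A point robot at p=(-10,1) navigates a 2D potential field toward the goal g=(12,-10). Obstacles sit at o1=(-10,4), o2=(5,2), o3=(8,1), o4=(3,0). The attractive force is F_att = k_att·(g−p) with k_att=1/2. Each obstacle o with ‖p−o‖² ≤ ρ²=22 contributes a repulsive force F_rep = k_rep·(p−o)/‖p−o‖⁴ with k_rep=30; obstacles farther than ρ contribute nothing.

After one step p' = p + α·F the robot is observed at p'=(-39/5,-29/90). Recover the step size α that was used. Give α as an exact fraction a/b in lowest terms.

α = 1/5

F_att = 1/2·(g−p) = 1/2·(22,-11) = (11.0000,-5.5000)
o1: d²=9 ≤ ρ²=22; F_rep = 30·(0,-3)/9² = (0.0000,-1.1111)
o2: d²=226 > ρ²=22 → inactive
o3: d²=324 > ρ²=22 → inactive
o4: d²=170 > ρ²=22 → inactive
F = F_att + ΣF_rep = (11.0000,-6.6111)
Δp = p'−p = (2.2000,-1.3222); α = Δx/Fx = (11/5) / (11) = 1/5
check: Δy/Fy = (-119/90) / (-119/18) = 1/5 ✓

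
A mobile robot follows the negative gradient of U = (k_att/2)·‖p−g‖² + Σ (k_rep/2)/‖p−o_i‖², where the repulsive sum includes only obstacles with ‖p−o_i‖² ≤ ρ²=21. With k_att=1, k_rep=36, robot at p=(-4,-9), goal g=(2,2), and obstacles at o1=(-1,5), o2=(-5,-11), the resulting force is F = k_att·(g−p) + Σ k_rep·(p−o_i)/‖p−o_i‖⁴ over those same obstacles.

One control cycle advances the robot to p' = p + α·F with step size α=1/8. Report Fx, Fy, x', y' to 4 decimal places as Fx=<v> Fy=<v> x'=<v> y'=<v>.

Fx=7.4400 Fy=13.8800 x'=-3.0700 y'=-7.2650

F_att = 1·(g−p) = 1·(6,11) = (6.0000,11.0000)
o1: d²=205 > ρ²=21 → inactive
o2: d²=5 ≤ ρ²=21; F_rep = 36·(1,2)/5² = (1.4400,2.8800)
F = F_att + ΣF_rep = (7.4400,13.8800)
p' = p + 1/8·F = (-3.0700,-7.2650)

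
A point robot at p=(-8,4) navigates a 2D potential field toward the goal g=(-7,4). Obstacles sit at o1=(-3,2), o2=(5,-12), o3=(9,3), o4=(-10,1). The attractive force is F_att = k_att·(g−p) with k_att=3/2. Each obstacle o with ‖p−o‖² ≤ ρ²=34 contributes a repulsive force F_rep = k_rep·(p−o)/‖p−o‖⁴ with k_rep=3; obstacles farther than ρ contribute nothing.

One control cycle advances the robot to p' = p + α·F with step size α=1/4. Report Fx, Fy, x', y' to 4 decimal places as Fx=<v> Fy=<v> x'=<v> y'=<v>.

Fx=1.5177 Fy=0.0604 x'=-7.6206 y'=4.0151

F_att = 3/2·(g−p) = 3/2·(1,0) = (1.5000,0.0000)
o1: d²=29 ≤ ρ²=34; F_rep = 3·(-5,2)/29² = (-0.0178,0.0071)
o2: d²=425 > ρ²=34 → inactive
o3: d²=290 > ρ²=34 → inactive
o4: d²=13 ≤ ρ²=34; F_rep = 3·(2,3)/13² = (0.0355,0.0533)
F = F_att + ΣF_rep = (1.5177,0.0604)
p' = p + 1/4·F = (-7.6206,4.0151)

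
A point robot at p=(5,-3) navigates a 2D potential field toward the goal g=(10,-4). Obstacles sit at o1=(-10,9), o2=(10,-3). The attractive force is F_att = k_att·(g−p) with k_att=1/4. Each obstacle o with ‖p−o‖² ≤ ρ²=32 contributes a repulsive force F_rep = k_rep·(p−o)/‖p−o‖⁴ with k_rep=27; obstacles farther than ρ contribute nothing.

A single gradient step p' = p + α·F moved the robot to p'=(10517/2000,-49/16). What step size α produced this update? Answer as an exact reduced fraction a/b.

α = 1/4

F_att = 1/4·(g−p) = 1/4·(5,-1) = (1.2500,-0.2500)
o1: d²=369 > ρ²=32 → inactive
o2: d²=25 ≤ ρ²=32; F_rep = 27·(-5,0)/25² = (-0.2160,0.0000)
F = F_att + ΣF_rep = (1.0340,-0.2500)
Δp = p'−p = (0.2585,-0.0625); α = Δx/Fx = (517/2000) / (517/500) = 1/4
check: Δy/Fy = (-1/16) / (-1/4) = 1/4 ✓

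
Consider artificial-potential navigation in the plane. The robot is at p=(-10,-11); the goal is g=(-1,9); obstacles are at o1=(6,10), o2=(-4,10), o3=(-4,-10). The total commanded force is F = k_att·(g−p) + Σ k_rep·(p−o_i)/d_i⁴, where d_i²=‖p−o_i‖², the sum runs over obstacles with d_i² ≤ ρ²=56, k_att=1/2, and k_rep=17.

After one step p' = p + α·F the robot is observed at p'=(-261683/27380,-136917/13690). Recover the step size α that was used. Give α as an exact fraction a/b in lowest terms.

α = 1/10

F_att = 1/2·(g−p) = 1/2·(9,20) = (4.5000,10.0000)
o1: d²=697 > ρ²=56 → inactive
o2: d²=477 > ρ²=56 → inactive
o3: d²=37 ≤ ρ²=56; F_rep = 17·(-6,-1)/37² = (-0.0745,-0.0124)
F = F_att + ΣF_rep = (4.4255,9.9876)
Δp = p'−p = (0.4425,0.9988); α = Δx/Fx = (12117/27380) / (12117/2738) = 1/10
check: Δy/Fy = (13673/13690) / (13673/1369) = 1/10 ✓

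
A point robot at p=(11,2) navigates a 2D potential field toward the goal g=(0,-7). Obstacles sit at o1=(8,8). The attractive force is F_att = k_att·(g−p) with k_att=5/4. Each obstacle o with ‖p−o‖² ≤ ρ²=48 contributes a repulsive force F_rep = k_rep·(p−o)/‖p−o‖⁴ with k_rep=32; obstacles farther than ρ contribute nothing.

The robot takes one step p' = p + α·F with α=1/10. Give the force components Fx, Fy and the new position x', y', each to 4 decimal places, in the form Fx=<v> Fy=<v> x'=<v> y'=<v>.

F_att = 5/4·(g−p) = 5/4·(-11,-9) = (-13.7500,-11.2500)
o1: d²=45 ≤ ρ²=48; F_rep = 32·(3,-6)/45² = (0.0474,-0.0948)
F = F_att + ΣF_rep = (-13.7026,-11.3448)
p' = p + 1/10·F = (9.6297,0.8655)

Fx=-13.7026 Fy=-11.3448 x'=9.6297 y'=0.8655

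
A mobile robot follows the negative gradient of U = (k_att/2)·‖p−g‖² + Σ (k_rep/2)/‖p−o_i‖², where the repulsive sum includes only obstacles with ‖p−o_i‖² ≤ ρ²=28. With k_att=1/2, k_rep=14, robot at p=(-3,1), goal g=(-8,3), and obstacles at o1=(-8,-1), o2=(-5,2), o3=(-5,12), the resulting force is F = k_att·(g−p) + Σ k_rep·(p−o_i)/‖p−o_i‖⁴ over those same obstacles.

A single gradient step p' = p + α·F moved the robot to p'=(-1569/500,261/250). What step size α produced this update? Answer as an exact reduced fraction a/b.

α = 1/10

F_att = 1/2·(g−p) = 1/2·(-5,2) = (-2.5000,1.0000)
o1: d²=29 > ρ²=28 → inactive
o2: d²=5 ≤ ρ²=28; F_rep = 14·(2,-1)/5² = (1.1200,-0.5600)
o3: d²=125 > ρ²=28 → inactive
F = F_att + ΣF_rep = (-1.3800,0.4400)
Δp = p'−p = (-0.1380,0.0440); α = Δx/Fx = (-69/500) / (-69/50) = 1/10
check: Δy/Fy = (11/250) / (11/25) = 1/10 ✓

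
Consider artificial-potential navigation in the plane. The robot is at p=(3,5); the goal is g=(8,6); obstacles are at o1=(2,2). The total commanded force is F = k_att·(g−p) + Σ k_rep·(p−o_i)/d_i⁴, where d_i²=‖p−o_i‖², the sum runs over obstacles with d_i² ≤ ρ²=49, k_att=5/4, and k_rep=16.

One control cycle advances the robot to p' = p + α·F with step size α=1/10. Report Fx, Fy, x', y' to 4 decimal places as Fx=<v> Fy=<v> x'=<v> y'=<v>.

Fx=6.4100 Fy=1.7300 x'=3.6410 y'=5.1730

F_att = 5/4·(g−p) = 5/4·(5,1) = (6.2500,1.2500)
o1: d²=10 ≤ ρ²=49; F_rep = 16·(1,3)/10² = (0.1600,0.4800)
F = F_att + ΣF_rep = (6.4100,1.7300)
p' = p + 1/10·F = (3.6410,5.1730)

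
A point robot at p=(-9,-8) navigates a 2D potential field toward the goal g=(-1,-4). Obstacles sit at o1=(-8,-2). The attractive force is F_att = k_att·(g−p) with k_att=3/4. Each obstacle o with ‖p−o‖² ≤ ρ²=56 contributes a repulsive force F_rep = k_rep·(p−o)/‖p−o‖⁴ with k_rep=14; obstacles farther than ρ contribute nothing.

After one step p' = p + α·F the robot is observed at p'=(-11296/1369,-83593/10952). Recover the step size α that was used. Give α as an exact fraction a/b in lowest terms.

F_att = 3/4·(g−p) = 3/4·(8,4) = (6.0000,3.0000)
o1: d²=37 ≤ ρ²=56; F_rep = 14·(-1,-6)/37² = (-0.0102,-0.0614)
F = F_att + ΣF_rep = (5.9898,2.9386)
Δp = p'−p = (0.7487,0.3673); α = Δx/Fx = (1025/1369) / (8200/1369) = 1/8
check: Δy/Fy = (4023/10952) / (4023/1369) = 1/8 ✓

α = 1/8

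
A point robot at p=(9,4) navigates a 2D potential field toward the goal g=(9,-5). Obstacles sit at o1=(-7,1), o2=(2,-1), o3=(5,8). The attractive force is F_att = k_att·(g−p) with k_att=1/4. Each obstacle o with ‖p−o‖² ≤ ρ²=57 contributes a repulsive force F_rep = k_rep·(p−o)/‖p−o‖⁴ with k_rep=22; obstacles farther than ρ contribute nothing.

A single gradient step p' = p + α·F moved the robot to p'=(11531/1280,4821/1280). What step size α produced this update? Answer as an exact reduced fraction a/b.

α = 1/10

F_att = 1/4·(g−p) = 1/4·(0,-9) = (0.0000,-2.2500)
o1: d²=265 > ρ²=57 → inactive
o2: d²=74 > ρ²=57 → inactive
o3: d²=32 ≤ ρ²=57; F_rep = 22·(4,-4)/32² = (0.0859,-0.0859)
F = F_att + ΣF_rep = (0.0859,-2.3359)
Δp = p'−p = (0.0086,-0.2336); α = Δx/Fx = (11/1280) / (11/128) = 1/10
check: Δy/Fy = (-299/1280) / (-299/128) = 1/10 ✓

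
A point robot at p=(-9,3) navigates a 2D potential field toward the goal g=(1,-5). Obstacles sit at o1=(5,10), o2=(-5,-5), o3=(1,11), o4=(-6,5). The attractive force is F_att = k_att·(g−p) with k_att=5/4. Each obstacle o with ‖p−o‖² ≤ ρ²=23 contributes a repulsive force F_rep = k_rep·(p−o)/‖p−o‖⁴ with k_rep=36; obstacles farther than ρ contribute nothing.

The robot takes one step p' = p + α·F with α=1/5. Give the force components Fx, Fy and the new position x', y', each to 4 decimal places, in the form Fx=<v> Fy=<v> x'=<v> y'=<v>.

Fx=11.8609 Fy=-10.4260 x'=-6.6278 y'=0.9148

F_att = 5/4·(g−p) = 5/4·(10,-8) = (12.5000,-10.0000)
o1: d²=245 > ρ²=23 → inactive
o2: d²=80 > ρ²=23 → inactive
o3: d²=164 > ρ²=23 → inactive
o4: d²=13 ≤ ρ²=23; F_rep = 36·(-3,-2)/13² = (-0.6391,-0.4260)
F = F_att + ΣF_rep = (11.8609,-10.4260)
p' = p + 1/5·F = (-6.6278,0.9148)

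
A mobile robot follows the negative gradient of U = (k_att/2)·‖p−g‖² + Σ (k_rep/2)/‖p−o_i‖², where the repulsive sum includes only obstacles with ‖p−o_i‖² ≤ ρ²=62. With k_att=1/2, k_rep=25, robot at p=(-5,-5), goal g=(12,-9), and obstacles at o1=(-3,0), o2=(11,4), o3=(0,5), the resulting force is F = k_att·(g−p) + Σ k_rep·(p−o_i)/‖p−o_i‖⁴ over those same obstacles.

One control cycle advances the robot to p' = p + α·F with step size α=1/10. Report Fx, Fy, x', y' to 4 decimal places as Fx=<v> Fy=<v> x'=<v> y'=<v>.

F_att = 1/2·(g−p) = 1/2·(17,-4) = (8.5000,-2.0000)
o1: d²=29 ≤ ρ²=62; F_rep = 25·(-2,-5)/29² = (-0.0595,-0.1486)
o2: d²=337 > ρ²=62 → inactive
o3: d²=125 > ρ²=62 → inactive
F = F_att + ΣF_rep = (8.4405,-2.1486)
p' = p + 1/10·F = (-4.1559,-5.2149)

Fx=8.4405 Fy=-2.1486 x'=-4.1559 y'=-5.2149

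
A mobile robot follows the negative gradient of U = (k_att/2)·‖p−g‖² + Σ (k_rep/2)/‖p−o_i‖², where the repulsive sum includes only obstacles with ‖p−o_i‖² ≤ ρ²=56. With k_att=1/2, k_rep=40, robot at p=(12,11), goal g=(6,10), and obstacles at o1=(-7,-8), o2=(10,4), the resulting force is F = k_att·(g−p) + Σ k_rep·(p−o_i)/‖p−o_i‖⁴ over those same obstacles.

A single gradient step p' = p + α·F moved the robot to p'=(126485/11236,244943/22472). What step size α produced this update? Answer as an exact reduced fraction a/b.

F_att = 1/2·(g−p) = 1/2·(-6,-1) = (-3.0000,-0.5000)
o1: d²=722 > ρ²=56 → inactive
o2: d²=53 ≤ ρ²=56; F_rep = 40·(2,7)/53² = (0.0285,0.0997)
F = F_att + ΣF_rep = (-2.9715,-0.4003)
Δp = p'−p = (-0.7429,-0.1001); α = Δx/Fx = (-8347/11236) / (-8347/2809) = 1/4
check: Δy/Fy = (-2249/22472) / (-2249/5618) = 1/4 ✓

α = 1/4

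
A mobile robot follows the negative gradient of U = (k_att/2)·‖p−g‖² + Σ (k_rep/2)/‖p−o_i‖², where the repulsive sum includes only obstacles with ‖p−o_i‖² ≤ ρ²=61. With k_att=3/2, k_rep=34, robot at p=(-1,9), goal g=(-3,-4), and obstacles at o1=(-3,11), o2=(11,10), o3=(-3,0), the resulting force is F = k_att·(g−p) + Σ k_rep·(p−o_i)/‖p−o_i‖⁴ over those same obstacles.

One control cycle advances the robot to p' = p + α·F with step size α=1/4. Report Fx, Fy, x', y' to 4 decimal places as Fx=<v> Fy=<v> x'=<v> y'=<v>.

Fx=-1.9375 Fy=-20.5625 x'=-1.4844 y'=3.8594

F_att = 3/2·(g−p) = 3/2·(-2,-13) = (-3.0000,-19.5000)
o1: d²=8 ≤ ρ²=61; F_rep = 34·(2,-2)/8² = (1.0625,-1.0625)
o2: d²=145 > ρ²=61 → inactive
o3: d²=85 > ρ²=61 → inactive
F = F_att + ΣF_rep = (-1.9375,-20.5625)
p' = p + 1/4·F = (-1.4844,3.8594)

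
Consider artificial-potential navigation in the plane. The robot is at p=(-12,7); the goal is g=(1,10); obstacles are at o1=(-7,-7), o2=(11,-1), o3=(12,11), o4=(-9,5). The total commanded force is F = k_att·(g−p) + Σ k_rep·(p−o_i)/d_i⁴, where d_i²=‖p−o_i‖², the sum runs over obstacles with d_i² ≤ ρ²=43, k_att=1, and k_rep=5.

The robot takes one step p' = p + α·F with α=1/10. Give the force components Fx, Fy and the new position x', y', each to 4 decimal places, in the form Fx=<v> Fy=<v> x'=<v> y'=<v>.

Fx=12.9112 Fy=3.0592 x'=-10.7089 y'=7.3059

F_att = 1·(g−p) = 1·(13,3) = (13.0000,3.0000)
o1: d²=221 > ρ²=43 → inactive
o2: d²=593 > ρ²=43 → inactive
o3: d²=592 > ρ²=43 → inactive
o4: d²=13 ≤ ρ²=43; F_rep = 5·(-3,2)/13² = (-0.0888,0.0592)
F = F_att + ΣF_rep = (12.9112,3.0592)
p' = p + 1/10·F = (-10.7089,7.3059)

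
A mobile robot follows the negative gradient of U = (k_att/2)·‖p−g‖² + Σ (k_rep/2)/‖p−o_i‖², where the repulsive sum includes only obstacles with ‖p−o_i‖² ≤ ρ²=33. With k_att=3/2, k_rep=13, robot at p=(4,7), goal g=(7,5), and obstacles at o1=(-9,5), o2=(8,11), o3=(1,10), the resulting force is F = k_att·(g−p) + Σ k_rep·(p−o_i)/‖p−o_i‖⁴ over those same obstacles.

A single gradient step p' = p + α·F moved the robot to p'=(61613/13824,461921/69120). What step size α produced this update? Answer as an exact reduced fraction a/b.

α = 1/10

F_att = 3/2·(g−p) = 3/2·(3,-2) = (4.5000,-3.0000)
o1: d²=173 > ρ²=33 → inactive
o2: d²=32 ≤ ρ²=33; F_rep = 13·(-4,-4)/32² = (-0.0508,-0.0508)
o3: d²=18 ≤ ρ²=33; F_rep = 13·(3,-3)/18² = (0.1204,-0.1204)
F = F_att + ΣF_rep = (4.5696,-3.1712)
Δp = p'−p = (0.4570,-0.3171); α = Δx/Fx = (6317/13824) / (31585/6912) = 1/10
check: Δy/Fy = (-21919/69120) / (-21919/6912) = 1/10 ✓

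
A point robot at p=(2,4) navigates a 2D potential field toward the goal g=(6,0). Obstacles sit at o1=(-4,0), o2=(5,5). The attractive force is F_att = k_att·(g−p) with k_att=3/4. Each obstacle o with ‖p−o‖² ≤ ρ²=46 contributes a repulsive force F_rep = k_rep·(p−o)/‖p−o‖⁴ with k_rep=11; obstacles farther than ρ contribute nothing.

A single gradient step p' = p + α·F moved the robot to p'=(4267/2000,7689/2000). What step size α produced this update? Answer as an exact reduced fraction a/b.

F_att = 3/4·(g−p) = 3/4·(4,-4) = (3.0000,-3.0000)
o1: d²=52 > ρ²=46 → inactive
o2: d²=10 ≤ ρ²=46; F_rep = 11·(-3,-1)/10² = (-0.3300,-0.1100)
F = F_att + ΣF_rep = (2.6700,-3.1100)
Δp = p'−p = (0.1335,-0.1555); α = Δx/Fx = (267/2000) / (267/100) = 1/20
check: Δy/Fy = (-311/2000) / (-311/100) = 1/20 ✓

α = 1/20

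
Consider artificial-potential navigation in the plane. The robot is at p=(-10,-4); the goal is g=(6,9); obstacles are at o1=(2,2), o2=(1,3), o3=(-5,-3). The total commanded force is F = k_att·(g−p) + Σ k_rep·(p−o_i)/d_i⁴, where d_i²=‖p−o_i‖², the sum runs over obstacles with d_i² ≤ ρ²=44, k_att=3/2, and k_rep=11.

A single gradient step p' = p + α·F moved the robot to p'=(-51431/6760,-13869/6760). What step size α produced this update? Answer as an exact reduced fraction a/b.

F_att = 3/2·(g−p) = 3/2·(16,13) = (24.0000,19.5000)
o1: d²=180 > ρ²=44 → inactive
o2: d²=170 > ρ²=44 → inactive
o3: d²=26 ≤ ρ²=44; F_rep = 11·(-5,-1)/26² = (-0.0814,-0.0163)
F = F_att + ΣF_rep = (23.9186,19.4837)
Δp = p'−p = (2.3919,1.9484); α = Δx/Fx = (16169/6760) / (16169/676) = 1/10
check: Δy/Fy = (13171/6760) / (13171/676) = 1/10 ✓

α = 1/10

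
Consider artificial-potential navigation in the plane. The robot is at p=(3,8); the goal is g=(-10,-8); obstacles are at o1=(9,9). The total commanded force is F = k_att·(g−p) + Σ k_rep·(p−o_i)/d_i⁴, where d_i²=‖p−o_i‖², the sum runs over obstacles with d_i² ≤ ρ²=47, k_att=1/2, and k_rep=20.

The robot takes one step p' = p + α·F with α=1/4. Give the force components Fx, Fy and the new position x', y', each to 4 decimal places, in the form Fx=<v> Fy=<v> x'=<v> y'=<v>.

Fx=-6.5877 Fy=-8.0146 x'=1.3531 y'=5.9963

F_att = 1/2·(g−p) = 1/2·(-13,-16) = (-6.5000,-8.0000)
o1: d²=37 ≤ ρ²=47; F_rep = 20·(-6,-1)/37² = (-0.0877,-0.0146)
F = F_att + ΣF_rep = (-6.5877,-8.0146)
p' = p + 1/4·F = (1.3531,5.9963)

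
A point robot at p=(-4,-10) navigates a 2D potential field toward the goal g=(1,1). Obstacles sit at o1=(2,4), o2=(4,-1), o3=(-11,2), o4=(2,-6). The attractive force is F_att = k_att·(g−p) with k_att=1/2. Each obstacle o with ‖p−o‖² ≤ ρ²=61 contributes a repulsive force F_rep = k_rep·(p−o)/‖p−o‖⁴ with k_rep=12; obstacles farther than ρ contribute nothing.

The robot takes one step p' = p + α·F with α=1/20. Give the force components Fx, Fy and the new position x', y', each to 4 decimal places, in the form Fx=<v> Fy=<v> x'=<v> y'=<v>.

Fx=2.4734 Fy=5.4822 x'=-3.8763 y'=-9.7259

F_att = 1/2·(g−p) = 1/2·(5,11) = (2.5000,5.5000)
o1: d²=232 > ρ²=61 → inactive
o2: d²=145 > ρ²=61 → inactive
o3: d²=193 > ρ²=61 → inactive
o4: d²=52 ≤ ρ²=61; F_rep = 12·(-6,-4)/52² = (-0.0266,-0.0178)
F = F_att + ΣF_rep = (2.4734,5.4822)
p' = p + 1/20·F = (-3.8763,-9.7259)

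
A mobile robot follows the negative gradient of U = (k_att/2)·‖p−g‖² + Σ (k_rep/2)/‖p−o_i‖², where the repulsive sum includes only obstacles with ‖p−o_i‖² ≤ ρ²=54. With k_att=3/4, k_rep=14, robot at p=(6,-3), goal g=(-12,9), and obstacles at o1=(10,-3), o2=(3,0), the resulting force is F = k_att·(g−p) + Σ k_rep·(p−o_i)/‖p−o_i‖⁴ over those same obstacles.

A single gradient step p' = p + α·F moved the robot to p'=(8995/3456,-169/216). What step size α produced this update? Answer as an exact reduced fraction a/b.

α = 1/4

F_att = 3/4·(g−p) = 3/4·(-18,12) = (-13.5000,9.0000)
o1: d²=16 ≤ ρ²=54; F_rep = 14·(-4,0)/16² = (-0.2188,0.0000)
o2: d²=18 ≤ ρ²=54; F_rep = 14·(3,-3)/18² = (0.1296,-0.1296)
F = F_att + ΣF_rep = (-13.5891,8.8704)
Δp = p'−p = (-3.3973,2.2176); α = Δx/Fx = (-11741/3456) / (-11741/864) = 1/4
check: Δy/Fy = (479/216) / (479/54) = 1/4 ✓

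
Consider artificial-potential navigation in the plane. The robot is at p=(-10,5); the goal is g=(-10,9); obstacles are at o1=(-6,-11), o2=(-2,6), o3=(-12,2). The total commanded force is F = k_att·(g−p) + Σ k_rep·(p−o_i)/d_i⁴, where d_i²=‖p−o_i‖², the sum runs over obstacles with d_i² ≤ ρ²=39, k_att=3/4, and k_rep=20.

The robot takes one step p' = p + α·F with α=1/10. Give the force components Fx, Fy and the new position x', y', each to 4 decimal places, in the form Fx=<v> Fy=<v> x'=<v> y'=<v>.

Fx=0.2367 Fy=3.3550 x'=-9.9763 y'=5.3355

F_att = 3/4·(g−p) = 3/4·(0,4) = (0.0000,3.0000)
o1: d²=272 > ρ²=39 → inactive
o2: d²=65 > ρ²=39 → inactive
o3: d²=13 ≤ ρ²=39; F_rep = 20·(2,3)/13² = (0.2367,0.3550)
F = F_att + ΣF_rep = (0.2367,3.3550)
p' = p + 1/10·F = (-9.9763,5.3355)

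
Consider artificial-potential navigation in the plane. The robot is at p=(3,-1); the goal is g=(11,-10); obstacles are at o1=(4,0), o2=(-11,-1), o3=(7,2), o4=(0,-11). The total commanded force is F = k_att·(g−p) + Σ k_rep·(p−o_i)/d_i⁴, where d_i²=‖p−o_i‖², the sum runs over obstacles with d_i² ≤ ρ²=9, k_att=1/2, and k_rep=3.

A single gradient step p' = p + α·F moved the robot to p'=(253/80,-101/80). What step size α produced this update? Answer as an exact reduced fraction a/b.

α = 1/20

F_att = 1/2·(g−p) = 1/2·(8,-9) = (4.0000,-4.5000)
o1: d²=2 ≤ ρ²=9; F_rep = 3·(-1,-1)/2² = (-0.7500,-0.7500)
o2: d²=196 > ρ²=9 → inactive
o3: d²=25 > ρ²=9 → inactive
o4: d²=109 > ρ²=9 → inactive
F = F_att + ΣF_rep = (3.2500,-5.2500)
Δp = p'−p = (0.1625,-0.2625); α = Δx/Fx = (13/80) / (13/4) = 1/20
check: Δy/Fy = (-21/80) / (-21/4) = 1/20 ✓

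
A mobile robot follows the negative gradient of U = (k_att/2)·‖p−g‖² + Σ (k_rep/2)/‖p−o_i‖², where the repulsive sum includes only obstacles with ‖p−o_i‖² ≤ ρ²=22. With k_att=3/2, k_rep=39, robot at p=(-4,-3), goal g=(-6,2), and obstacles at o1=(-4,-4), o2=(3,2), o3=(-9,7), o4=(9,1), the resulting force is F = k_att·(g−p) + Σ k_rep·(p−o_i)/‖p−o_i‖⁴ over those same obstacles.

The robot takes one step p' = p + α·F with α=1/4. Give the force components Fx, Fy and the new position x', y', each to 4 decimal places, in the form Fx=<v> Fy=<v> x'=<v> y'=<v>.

F_att = 3/2·(g−p) = 3/2·(-2,5) = (-3.0000,7.5000)
o1: d²=1 ≤ ρ²=22; F_rep = 39·(0,1)/1² = (0.0000,39.0000)
o2: d²=74 > ρ²=22 → inactive
o3: d²=125 > ρ²=22 → inactive
o4: d²=185 > ρ²=22 → inactive
F = F_att + ΣF_rep = (-3.0000,46.5000)
p' = p + 1/4·F = (-4.7500,8.6250)

Fx=-3.0000 Fy=46.5000 x'=-4.7500 y'=8.6250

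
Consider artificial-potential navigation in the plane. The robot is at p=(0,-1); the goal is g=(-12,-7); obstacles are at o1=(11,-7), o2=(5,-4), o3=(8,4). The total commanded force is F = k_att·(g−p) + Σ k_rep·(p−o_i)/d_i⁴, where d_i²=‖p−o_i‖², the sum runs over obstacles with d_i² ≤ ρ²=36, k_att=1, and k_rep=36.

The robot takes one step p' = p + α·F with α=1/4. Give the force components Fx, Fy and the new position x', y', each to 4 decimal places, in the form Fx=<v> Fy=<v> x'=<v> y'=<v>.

Fx=-12.1557 Fy=-5.9066 x'=-3.0389 y'=-2.4766

F_att = 1·(g−p) = 1·(-12,-6) = (-12.0000,-6.0000)
o1: d²=157 > ρ²=36 → inactive
o2: d²=34 ≤ ρ²=36; F_rep = 36·(-5,3)/34² = (-0.1557,0.0934)
o3: d²=89 > ρ²=36 → inactive
F = F_att + ΣF_rep = (-12.1557,-5.9066)
p' = p + 1/4·F = (-3.0389,-2.4766)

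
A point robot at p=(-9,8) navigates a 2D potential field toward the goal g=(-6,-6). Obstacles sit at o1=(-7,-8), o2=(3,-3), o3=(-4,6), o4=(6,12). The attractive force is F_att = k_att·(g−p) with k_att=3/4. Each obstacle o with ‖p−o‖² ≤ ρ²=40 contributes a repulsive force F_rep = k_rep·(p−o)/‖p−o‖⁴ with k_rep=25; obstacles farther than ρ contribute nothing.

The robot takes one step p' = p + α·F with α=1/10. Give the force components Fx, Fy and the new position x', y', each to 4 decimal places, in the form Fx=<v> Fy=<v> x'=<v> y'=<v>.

F_att = 3/4·(g−p) = 3/4·(3,-14) = (2.2500,-10.5000)
o1: d²=260 > ρ²=40 → inactive
o2: d²=265 > ρ²=40 → inactive
o3: d²=29 ≤ ρ²=40; F_rep = 25·(-5,2)/29² = (-0.1486,0.0595)
o4: d²=241 > ρ²=40 → inactive
F = F_att + ΣF_rep = (2.1014,-10.4405)
p' = p + 1/10·F = (-8.7899,6.9559)

Fx=2.1014 Fy=-10.4405 x'=-8.7899 y'=6.9559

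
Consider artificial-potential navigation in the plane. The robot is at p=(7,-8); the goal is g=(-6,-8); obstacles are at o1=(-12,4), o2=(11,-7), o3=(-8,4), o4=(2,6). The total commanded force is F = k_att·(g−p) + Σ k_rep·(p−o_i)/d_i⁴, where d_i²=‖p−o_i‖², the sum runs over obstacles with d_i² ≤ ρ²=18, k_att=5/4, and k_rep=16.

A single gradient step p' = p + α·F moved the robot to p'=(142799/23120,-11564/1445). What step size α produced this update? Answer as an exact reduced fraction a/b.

F_att = 5/4·(g−p) = 5/4·(-13,0) = (-16.2500,0.0000)
o1: d²=505 > ρ²=18 → inactive
o2: d²=17 ≤ ρ²=18; F_rep = 16·(-4,-1)/17² = (-0.2215,-0.0554)
o3: d²=369 > ρ²=18 → inactive
o4: d²=221 > ρ²=18 → inactive
F = F_att + ΣF_rep = (-16.4715,-0.0554)
Δp = p'−p = (-0.8236,-0.0028); α = Δx/Fx = (-19041/23120) / (-19041/1156) = 1/20
check: Δy/Fy = (-4/1445) / (-16/289) = 1/20 ✓

α = 1/20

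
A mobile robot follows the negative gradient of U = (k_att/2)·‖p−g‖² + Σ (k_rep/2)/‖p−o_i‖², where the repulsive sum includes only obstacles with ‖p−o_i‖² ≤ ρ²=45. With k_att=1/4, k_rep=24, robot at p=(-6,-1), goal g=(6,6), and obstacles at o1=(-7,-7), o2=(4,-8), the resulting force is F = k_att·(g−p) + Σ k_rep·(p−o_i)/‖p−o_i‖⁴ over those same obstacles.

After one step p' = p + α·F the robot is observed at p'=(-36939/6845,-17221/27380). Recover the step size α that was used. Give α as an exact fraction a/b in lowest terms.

F_att = 1/4·(g−p) = 1/4·(12,7) = (3.0000,1.7500)
o1: d²=37 ≤ ρ²=45; F_rep = 24·(1,6)/37² = (0.0175,0.1052)
o2: d²=149 > ρ²=45 → inactive
F = F_att + ΣF_rep = (3.0175,1.8552)
Δp = p'−p = (0.6035,0.3710); α = Δx/Fx = (4131/6845) / (4131/1369) = 1/5
check: Δy/Fy = (10159/27380) / (10159/5476) = 1/5 ✓

α = 1/5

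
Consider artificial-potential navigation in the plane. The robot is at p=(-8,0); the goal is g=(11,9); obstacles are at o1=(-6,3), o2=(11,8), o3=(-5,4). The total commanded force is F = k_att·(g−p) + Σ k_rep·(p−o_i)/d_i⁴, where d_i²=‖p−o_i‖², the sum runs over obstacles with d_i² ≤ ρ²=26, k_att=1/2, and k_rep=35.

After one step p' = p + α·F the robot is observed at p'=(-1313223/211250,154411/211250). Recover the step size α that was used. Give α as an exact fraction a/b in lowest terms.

α = 1/5

F_att = 1/2·(g−p) = 1/2·(19,9) = (9.5000,4.5000)
o1: d²=13 ≤ ρ²=26; F_rep = 35·(-2,-3)/13² = (-0.4142,-0.6213)
o2: d²=425 > ρ²=26 → inactive
o3: d²=25 ≤ ρ²=26; F_rep = 35·(-3,-4)/25² = (-0.1680,-0.2240)
F = F_att + ΣF_rep = (8.9178,3.6547)
Δp = p'−p = (1.7836,0.7309); α = Δx/Fx = (376777/211250) / (376777/42250) = 1/5
check: Δy/Fy = (154411/211250) / (154411/42250) = 1/5 ✓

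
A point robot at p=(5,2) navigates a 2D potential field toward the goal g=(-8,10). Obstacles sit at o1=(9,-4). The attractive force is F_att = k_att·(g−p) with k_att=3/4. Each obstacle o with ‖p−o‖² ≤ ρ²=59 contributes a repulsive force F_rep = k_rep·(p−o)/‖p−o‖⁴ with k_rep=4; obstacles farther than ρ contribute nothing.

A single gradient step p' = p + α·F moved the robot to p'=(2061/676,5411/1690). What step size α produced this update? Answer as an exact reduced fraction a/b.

F_att = 3/4·(g−p) = 3/4·(-13,8) = (-9.7500,6.0000)
o1: d²=52 ≤ ρ²=59; F_rep = 4·(-4,6)/52² = (-0.0059,0.0089)
F = F_att + ΣF_rep = (-9.7559,6.0089)
Δp = p'−p = (-1.9512,1.2018); α = Δx/Fx = (-1319/676) / (-6595/676) = 1/5
check: Δy/Fy = (2031/1690) / (2031/338) = 1/5 ✓

α = 1/5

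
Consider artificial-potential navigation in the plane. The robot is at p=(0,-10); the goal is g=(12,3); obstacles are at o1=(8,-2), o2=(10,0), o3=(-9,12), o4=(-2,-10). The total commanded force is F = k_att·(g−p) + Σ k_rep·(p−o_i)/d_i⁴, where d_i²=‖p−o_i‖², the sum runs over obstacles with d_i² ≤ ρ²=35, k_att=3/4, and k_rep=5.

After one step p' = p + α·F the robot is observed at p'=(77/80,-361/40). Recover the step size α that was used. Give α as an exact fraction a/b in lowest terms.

α = 1/10

F_att = 3/4·(g−p) = 3/4·(12,13) = (9.0000,9.7500)
o1: d²=128 > ρ²=35 → inactive
o2: d²=200 > ρ²=35 → inactive
o3: d²=565 > ρ²=35 → inactive
o4: d²=4 ≤ ρ²=35; F_rep = 5·(2,0)/4² = (0.6250,0.0000)
F = F_att + ΣF_rep = (9.6250,9.7500)
Δp = p'−p = (0.9625,0.9750); α = Δx/Fx = (77/80) / (77/8) = 1/10
check: Δy/Fy = (39/40) / (39/4) = 1/10 ✓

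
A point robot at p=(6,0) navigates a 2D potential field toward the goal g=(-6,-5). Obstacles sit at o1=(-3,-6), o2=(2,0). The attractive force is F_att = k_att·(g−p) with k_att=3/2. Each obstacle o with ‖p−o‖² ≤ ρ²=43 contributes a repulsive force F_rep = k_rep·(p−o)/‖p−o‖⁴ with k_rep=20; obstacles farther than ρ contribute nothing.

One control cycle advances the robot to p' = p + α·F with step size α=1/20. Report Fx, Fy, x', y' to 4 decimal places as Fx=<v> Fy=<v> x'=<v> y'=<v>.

Fx=-17.6875 Fy=-7.5000 x'=5.1156 y'=-0.3750

F_att = 3/2·(g−p) = 3/2·(-12,-5) = (-18.0000,-7.5000)
o1: d²=117 > ρ²=43 → inactive
o2: d²=16 ≤ ρ²=43; F_rep = 20·(4,0)/16² = (0.3125,0.0000)
F = F_att + ΣF_rep = (-17.6875,-7.5000)
p' = p + 1/20·F = (5.1156,-0.3750)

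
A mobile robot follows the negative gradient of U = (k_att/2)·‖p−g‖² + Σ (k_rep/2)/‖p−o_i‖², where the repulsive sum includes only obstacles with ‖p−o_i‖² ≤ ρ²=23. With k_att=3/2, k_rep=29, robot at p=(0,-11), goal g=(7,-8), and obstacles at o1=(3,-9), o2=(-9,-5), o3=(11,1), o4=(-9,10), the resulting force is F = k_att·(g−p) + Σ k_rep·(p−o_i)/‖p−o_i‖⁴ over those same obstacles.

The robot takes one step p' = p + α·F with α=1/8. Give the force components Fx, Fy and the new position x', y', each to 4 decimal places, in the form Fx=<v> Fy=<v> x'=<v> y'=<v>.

F_att = 3/2·(g−p) = 3/2·(7,3) = (10.5000,4.5000)
o1: d²=13 ≤ ρ²=23; F_rep = 29·(-3,-2)/13² = (-0.5148,-0.3432)
o2: d²=117 > ρ²=23 → inactive
o3: d²=265 > ρ²=23 → inactive
o4: d²=522 > ρ²=23 → inactive
F = F_att + ΣF_rep = (9.9852,4.1568)
p' = p + 1/8·F = (1.2482,-10.4804)

Fx=9.9852 Fy=4.1568 x'=1.2482 y'=-10.4804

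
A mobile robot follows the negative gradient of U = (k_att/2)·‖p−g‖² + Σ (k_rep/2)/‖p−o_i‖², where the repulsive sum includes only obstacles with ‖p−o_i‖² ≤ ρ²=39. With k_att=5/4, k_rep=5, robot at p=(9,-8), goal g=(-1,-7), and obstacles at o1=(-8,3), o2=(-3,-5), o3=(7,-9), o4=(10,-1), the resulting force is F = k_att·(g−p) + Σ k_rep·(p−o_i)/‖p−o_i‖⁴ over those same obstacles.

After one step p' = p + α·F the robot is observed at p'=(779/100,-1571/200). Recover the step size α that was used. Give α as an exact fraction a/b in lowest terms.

F_att = 5/4·(g−p) = 5/4·(-10,1) = (-12.5000,1.2500)
o1: d²=410 > ρ²=39 → inactive
o2: d²=153 > ρ²=39 → inactive
o3: d²=5 ≤ ρ²=39; F_rep = 5·(2,1)/5² = (0.4000,0.2000)
o4: d²=50 > ρ²=39 → inactive
F = F_att + ΣF_rep = (-12.1000,1.4500)
Δp = p'−p = (-1.2100,0.1450); α = Δx/Fx = (-121/100) / (-121/10) = 1/10
check: Δy/Fy = (29/200) / (29/20) = 1/10 ✓

α = 1/10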